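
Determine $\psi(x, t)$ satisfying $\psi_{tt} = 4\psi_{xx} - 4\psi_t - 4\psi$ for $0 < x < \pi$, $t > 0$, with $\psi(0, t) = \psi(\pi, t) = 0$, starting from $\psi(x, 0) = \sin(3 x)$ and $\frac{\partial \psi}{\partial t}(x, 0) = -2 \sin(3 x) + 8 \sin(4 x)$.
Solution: Substitute $\psi = e^{-2t}u$.
Then $\psi_t = e^{-2t}(u_t - 2u)$, $\psi_{tt} = e^{-2t}(u_{tt} - 4u_t + 4u)$, $\psi_{xx} = e^{-2t}u_{xx}$; substituting and dividing by $e^{-2t}$, the lower-order terms cancel: $u_{tt} = 4u_{xx}$ (standard wave equation).
Data for $u$: $u(x,0) = \psi(x,0) = \sin(3 x)$; $u_t(x,0) = \psi_t(x,0) + 2\psi(x,0) = 8 \sin(4 x)$. The boundary conditions carry over: $u(0,t) = u(\pi,t) = 0$.
Separating variables: $u = \sum [A_n \cos(\omega_n t) + B_n \sin(\omega_n t)] \sin(nx)$, $\omega_n = 2n$. From ICs ($B_n$ = velocity coefficient / $\omega_n$): $A_3=1, B_4=1$.
So $u(x,t) = \sin(8 t) \sin(4 x) + \sin(3 x) \cos(6 t)$, and $\psi(x,t) = e^{-2t}u(x,t)$.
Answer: $\psi(x, t) = e^{-2 t} \sin(8 t) \sin(4 x) + e^{-2 t} \sin(3 x) \cos(6 t)$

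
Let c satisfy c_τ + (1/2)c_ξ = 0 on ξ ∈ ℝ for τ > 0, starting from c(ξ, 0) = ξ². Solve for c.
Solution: By characteristics (dξ/dτ = 1/2), c(ξ,τ) = f(ξ - (1/2)τ) with f = c(·, 0).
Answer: c(ξ, τ) = ξ² - ξτ + (1/4)τ²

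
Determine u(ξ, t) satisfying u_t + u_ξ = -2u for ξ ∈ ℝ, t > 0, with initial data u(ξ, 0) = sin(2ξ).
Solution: Substitute u = exp(-2t)w.
Then u_t = exp(-2t)(w_t - 2w), u_ξ = exp(-2t)w_ξ; substituting and dividing by exp(-2t), the lower-order terms cancel: w_t + w_ξ = 0 (standard advection equation).
Data for w: w(ξ,0) = u(ξ,0) = sin(2ξ).
By characteristics (dξ/dt = 1), w(ξ,t) = f(ξ - t) with f = w(·, 0).
So w(ξ,t) = -sin(2t - 2ξ), and u(ξ,t) = exp(-2t)w(ξ,t).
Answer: u(ξ, t) = -exp(-2t)sin(2t - 2ξ)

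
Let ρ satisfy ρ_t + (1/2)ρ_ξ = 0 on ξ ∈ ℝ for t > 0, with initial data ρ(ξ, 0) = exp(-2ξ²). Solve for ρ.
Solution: By characteristics (dξ/dt = 1/2), ρ(ξ,t) = f(ξ - (1/2)t) with f = ρ(·, 0).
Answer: ρ(ξ, t) = exp(-2(-t/2 + ξ)²)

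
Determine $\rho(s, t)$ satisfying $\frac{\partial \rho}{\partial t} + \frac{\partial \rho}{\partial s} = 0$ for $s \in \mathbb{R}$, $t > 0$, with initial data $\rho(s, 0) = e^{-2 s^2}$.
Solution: By characteristics ($ds/dt = 1$), $\rho(s,t) = f(s - t)$ with $f = \rho( \cdot , 0)$.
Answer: $\rho(s, t) = e^{-2 (s - t)^2}$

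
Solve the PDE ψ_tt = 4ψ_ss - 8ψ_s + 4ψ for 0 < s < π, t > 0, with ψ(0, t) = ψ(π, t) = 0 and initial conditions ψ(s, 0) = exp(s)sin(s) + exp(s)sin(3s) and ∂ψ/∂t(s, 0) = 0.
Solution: Substitute ψ = exp(s)u, i.e. u = exp(-s)ψ.
By the product rule, ψ_s = exp(s)(u_s + u), ψ_ss = exp(s)(u_ss + 2u_s + u), ψ_tt = exp(s)u_tt.
Substituting into the PDE and dividing by exp(s): u_tt = 4(u_ss + 2u_s + u) - 8(u_s + u) + 4u.
The lower-order terms cancel, leaving the standard wave equation u_tt = 4u_ss.
Initial data for u: u(s,0) = exp(-s)ψ(s,0) = sin(s) + sin(3s); u_t(s,0) = exp(-s)ψ_t(s,0) = 0. The boundary conditions carry over: u(0,t) = u(π,t) = 0.
Solve for u:
  Using separation of variables u = X(s)T(t):
  Eigenfunctions: sin(ns), n = 1, 2, 3, ...
  General solution: u(s, t) = Σ [A_n cos(2n t) + B_n sin(2n t)] sin(ns)
  From u(s,0) = sin(s) + sin(3s): A_1=1, A_3=1. From u_t(s,0) = 0: all B_n = 0.
Hence u(s,t) = sin(s)cos(2t) + sin(3s)cos(6t).
Transform back: ψ(s,t) = exp(s)u(s,t).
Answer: ψ(s, t) = exp(s)sin(s)cos(2t) + exp(s)sin(3s)cos(6t)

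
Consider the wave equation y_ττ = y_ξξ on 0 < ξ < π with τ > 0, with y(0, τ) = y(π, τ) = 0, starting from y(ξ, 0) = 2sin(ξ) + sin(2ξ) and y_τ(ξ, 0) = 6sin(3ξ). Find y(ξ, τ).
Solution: Using separation of variables y = X(ξ)T(τ):
Eigenfunctions: sin(nξ), n = 1, 2, 3, ...
General solution: y(ξ, τ) = Σ [A_n cos(n τ) + B_n sin(n τ)] sin(nξ)
From y(ξ,0) = 2sin(ξ) + sin(2ξ): A_1=2, A_2=1. From y_τ(ξ,0) = 6sin(3ξ), using y_τ(ξ,0) = Σ ω_n B_n sin(nξ) with ω_n = n: B_3 = 6/3 = 2.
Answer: y(ξ, τ) = 2sin(ξ)cos(τ) + sin(2ξ)cos(2τ) + 2sin(3ξ)sin(3τ)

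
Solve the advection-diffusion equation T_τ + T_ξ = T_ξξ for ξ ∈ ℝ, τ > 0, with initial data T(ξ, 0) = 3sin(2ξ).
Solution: Change to a moving frame: let η = ξ - τ, σ = τ and write T(ξ,τ) = u(η,σ).
By the chain rule T_τ = u_σ - u_η, T_ξ = u_η, T_ξξ = u_ηη.
Then T_τ + T_ξ = u_σ: the advection term cancels and the PDE becomes the heat equation u_σ = u_ηη on η ∈ ℝ.
Initial data: u(η,0) = T(η,0) = 3sin(2η).
On η ∈ ℝ each mode satisfies (sin(nη))″ = -n² sin(nη), so exp(-n²σ) sin(nη) solves the heat equation; by superposition u(η,σ) = Σ c_n exp(-n²σ) sin(nη).
Reading off the coefficients: c_2=3, so u(η,σ) = 3exp(-4σ)sin(2η).
Substituting back η = ξ - τ, σ = τ: T(ξ,τ) = u(ξ - τ, τ).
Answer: T(ξ, τ) = 3exp(-4τ)sin(2ξ - 2τ)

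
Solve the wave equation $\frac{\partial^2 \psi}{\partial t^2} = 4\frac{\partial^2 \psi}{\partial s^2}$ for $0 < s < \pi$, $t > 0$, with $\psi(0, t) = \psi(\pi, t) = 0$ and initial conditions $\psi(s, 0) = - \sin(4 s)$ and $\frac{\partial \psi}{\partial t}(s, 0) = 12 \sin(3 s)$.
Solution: Separating variables: $\psi = \sum [A_n \cos(\omega_n t) + B_n \sin(\omega_n t)] \sin(ns)$, $\omega_n = 2n$. From ICs ($B_n$ = velocity coefficient / $\omega_n$): $A_4=-1, B_3=2$.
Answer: $\psi(s, t) = 2 \sin(3 s) \sin(6 t) -  \sin(4 s) \cos(8 t)$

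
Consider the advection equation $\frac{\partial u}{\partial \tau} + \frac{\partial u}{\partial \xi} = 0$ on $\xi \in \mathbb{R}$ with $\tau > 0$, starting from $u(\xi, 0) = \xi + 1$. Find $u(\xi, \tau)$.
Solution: By method of characteristics (waves move right with speed 1):
Along characteristics $\xi - \tau =$ const, $u$ is constant, so $u(\xi,\tau) = f(\xi - \tau)$ with $f = u( \cdot , 0)$.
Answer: $u(\xi, \tau) = - \tau + \xi + 1$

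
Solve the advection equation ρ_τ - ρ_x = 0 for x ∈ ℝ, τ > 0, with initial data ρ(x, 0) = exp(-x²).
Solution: By characteristics (dx/dτ = -1), ρ(x,τ) = f(x + τ) with f = ρ(·, 0).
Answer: ρ(x, τ) = exp(-(x + τ)²)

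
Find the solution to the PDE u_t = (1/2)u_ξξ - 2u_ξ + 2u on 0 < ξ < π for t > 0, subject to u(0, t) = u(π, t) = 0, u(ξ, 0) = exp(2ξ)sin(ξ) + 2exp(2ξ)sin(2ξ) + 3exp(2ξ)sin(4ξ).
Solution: Substitute u = exp(2ξ)w.
Then u_ξ = exp(2ξ)(w_ξ + 2w), u_ξξ = exp(2ξ)(w_ξξ + 4w_ξ + 4w), u_t = exp(2ξ)w_t; substituting and dividing by exp(2ξ), the lower-order terms cancel: w_t = (1/2)w_ξξ (standard heat equation).
Data for w: w(ξ,0) = exp(-2ξ)u(ξ,0) = sin(ξ) + 2sin(2ξ) + 3sin(4ξ). The boundary conditions carry over: w(0,t) = w(π,t) = 0.
Separating variables: w = Σ c_n exp(-n²t/2) sin(nξ). From w(ξ,0) = sin(ξ) + 2sin(2ξ) + 3sin(4ξ): c_1=1, c_2=2, c_4=3.
So w(ξ,t) = 2exp(-2t)sin(2ξ) + 3exp(-8t)sin(4ξ) + exp(-t/2)sin(ξ), and u(ξ,t) = exp(2ξ)w(ξ,t).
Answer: u(ξ, t) = 2exp(-2t)exp(2ξ)sin(2ξ) + 3exp(-8t)exp(2ξ)sin(4ξ) + exp(-t/2)exp(2ξ)sin(ξ)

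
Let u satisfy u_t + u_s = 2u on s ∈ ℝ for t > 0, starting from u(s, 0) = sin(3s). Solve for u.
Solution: Substitute u = exp(2t)w, i.e. w = exp(-2t)u.
By the product rule, u_t = exp(2t)(w_t + 2w), u_s = exp(2t)w_s.
Substituting into the PDE and dividing by exp(2t): w_t + 2w + w_s = 2w.
The lower-order terms cancel, leaving the standard advection equation w_t + w_s = 0.
Initial data for w: w(s,0) = u(s,0) = sin(3s).
Solve for w:
  By method of characteristics (waves move right with speed 1):
  Along characteristics s - t = const, w is constant, so w(s,t) = f(s - t) with f = w(·, 0).
Hence w(s,t) = sin(3s - 3t).
Transform back: u(s,t) = exp(2t)w(s,t).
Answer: u(s, t) = exp(2t)sin(3s - 3t)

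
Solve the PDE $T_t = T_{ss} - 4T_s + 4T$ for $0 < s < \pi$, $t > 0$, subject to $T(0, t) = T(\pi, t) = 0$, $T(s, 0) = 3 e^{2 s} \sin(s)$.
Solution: Substitute $T = e^{2s}u$, i.e. $u = e^{-2s}T$.
By the product rule, $T_s = e^{2s}(u_s + 2u)$, $T_{ss} = e^{2s}(u_{ss} + 4u_s + 4u)$, $T_t = e^{2s}u_t$.
Substituting into the PDE and dividing by $e^{2s}$: $u_t = (u_{ss} + 4u_s + 4u) - 4(u_s + 2u) + 4u$.
The lower-order terms cancel, leaving the standard heat equation $u_t = u_{ss}$.
Initial data for $u$: $u(s,0) = e^{-2s}T(s,0) = 3 \sin(s)$. The boundary conditions carry over: $u(0,t) = u(\pi,t) = 0$.
Solve for $u$:
  Using separation of variables $u = X(s)G(t)$:
  Eigenfunctions: $\sin(ns)$, $n = 1, 2, 3, \ldots$
  General solution: $u(s, t) = \sum c_n \sin(ns) e^{-n^2 t}$
  Matching $u(s,0) = 3 \sin(s)$ term by term: $c_1=3$.
Hence $u(s,t) = 3 e^{-t} \sin(s)$.
Transform back: $T(s,t) = e^{2s}u(s,t)$.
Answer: $T(s, t) = 3 e^{2 s} e^{-t} \sin(s)$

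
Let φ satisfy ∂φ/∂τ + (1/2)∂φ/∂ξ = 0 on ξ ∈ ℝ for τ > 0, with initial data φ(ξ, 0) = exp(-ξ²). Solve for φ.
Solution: By characteristics (dξ/dτ = 1/2), φ(ξ,τ) = f(ξ - (1/2)τ) with f = φ(·, 0).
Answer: φ(ξ, τ) = exp(-(ξ - τ/2)²)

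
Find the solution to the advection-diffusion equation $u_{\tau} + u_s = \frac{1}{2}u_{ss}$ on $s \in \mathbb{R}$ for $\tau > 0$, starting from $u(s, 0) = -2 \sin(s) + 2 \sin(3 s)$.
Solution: Change to a moving frame: let $\eta = s - \tau$, $\sigma = \tau$ and write $u(s,\tau) = w(\eta,\sigma)$.
By the chain rule $u_{\tau} = w_{\sigma} - w_{\eta}$, $u_s = w_{\eta}$, $u_{ss} = w_{\eta\eta}$.
Then $u_{\tau} + u_s = w_{\sigma}$: the advection term cancels and the PDE becomes the heat equation $w_{\sigma} = \frac{1}{2}w_{\eta\eta}$ on $\eta \in \mathbb{R}$.
Initial data: $w(\eta,0) = u(\eta,0) = -2 \sin(\eta) + 2 \sin(3 \eta)$.
On $\eta \in \mathbb{R}$ each mode satisfies $(\sin(n\eta))'' = -n^2 \sin(n\eta)$, so $e^{-n^2\sigma/2} \sin(n\eta)$ solves the heat equation; by superposition $w(\eta,\sigma) = \sum c_n e^{-n^2\sigma/2} \sin(n\eta)$.
Reading off the coefficients: $c_1=-2, c_3=2$, so $w(\eta,\sigma) = -2 e^{-\sigma/2} \sin(\eta) + 2 e^{-9 \sigma/2} \sin(3 \eta)$.
Substituting back $\eta = s - \tau$, $\sigma = \tau$: $u(s,\tau) = w(s - \tau, \tau)$.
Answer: $u(s, \tau) = 2 e^{-\tau/2} \sin(\tau - s) - 2 e^{-9 \tau/2} \sin(3 \tau - 3 s)$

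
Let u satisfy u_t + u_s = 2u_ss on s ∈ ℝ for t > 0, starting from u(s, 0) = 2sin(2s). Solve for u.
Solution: Change to a moving frame: let η = s - t, σ = t and write u(s,t) = w(η,σ).
By the chain rule u_t = w_σ - w_η, u_s = w_η, u_ss = w_ηη.
Then u_t + u_s = w_σ: the advection term cancels and the PDE becomes the heat equation w_σ = 2w_ηη on η ∈ ℝ.
Initial data: w(η,0) = u(η,0) = 2sin(2η).
On η ∈ ℝ each mode satisfies (sin(nη))″ = -n² sin(nη), so exp(-2n²σ) sin(nη) solves the heat equation; by superposition w(η,σ) = Σ c_n exp(-2n²σ) sin(nη).
Reading off the coefficients: c_2=2, so w(η,σ) = 2exp(-8σ)sin(2η).
Substituting back η = s - t, σ = t: u(s,t) = w(s - t, t).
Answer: u(s, t) = 2exp(-8t)sin(2s - 2t)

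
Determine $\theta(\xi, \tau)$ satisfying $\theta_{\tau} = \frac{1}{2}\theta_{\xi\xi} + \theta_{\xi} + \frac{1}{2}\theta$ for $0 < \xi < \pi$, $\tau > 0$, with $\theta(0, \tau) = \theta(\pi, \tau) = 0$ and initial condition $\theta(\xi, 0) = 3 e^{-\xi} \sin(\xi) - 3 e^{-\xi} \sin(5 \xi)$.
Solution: Substitute $\theta = e^{-\xi}u$.
Then $\theta_{\xi} = e^{-\xi}(u_{\xi} - u)$, $\theta_{\xi\xi} = e^{-\xi}(u_{\xi\xi} - 2u_{\xi} + u)$, $\theta_{\tau} = e^{-\xi}u_{\tau}$; substituting and dividing by $e^{-\xi}$, the lower-order terms cancel: $u_{\tau} = \frac{1}{2}u_{\xi\xi}$ (standard heat equation).
Data for $u$: $u(\xi,0) = e^{\xi}\theta(\xi,0) = 3 \sin(\xi) - 3 \sin(5 \xi)$. The boundary conditions carry over: $u(0,\tau) = u(\pi,\tau) = 0$.
Separating variables: $u = \sum c_n e^{-n^2\tau/2} \sin(n\xi)$. From $u(\xi,0) = 3 \sin(\xi) - 3 \sin(5 \xi)$: $c_1=3, c_5=-3$.
So $u(\xi,\tau) = 3 e^{-\tau/2} \sin(\xi) - 3 e^{-25 \tau/2} \sin(5 \xi)$, and $\theta(\xi,\tau) = e^{-\xi}u(\xi,\tau)$.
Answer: $\theta(\xi, \tau) = 3 e^{-\tau/2} e^{-\xi} \sin(\xi) - 3 e^{-25 \tau/2} e^{-\xi} \sin(5 \xi)$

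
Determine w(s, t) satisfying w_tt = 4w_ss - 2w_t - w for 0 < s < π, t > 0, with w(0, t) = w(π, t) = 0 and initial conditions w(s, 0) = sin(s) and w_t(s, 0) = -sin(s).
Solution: Substitute w = exp(-t)u.
Then w_t = exp(-t)(u_t - u), w_tt = exp(-t)(u_tt - 2u_t + u), w_ss = exp(-t)u_ss; substituting and dividing by exp(-t), the lower-order terms cancel: u_tt = 4u_ss (standard wave equation).
Data for u: u(s,0) = w(s,0) = sin(s); u_t(s,0) = w_t(s,0) + w(s,0) = 0. The boundary conditions carry over: u(0,t) = u(π,t) = 0.
Separating variables: u = Σ [A_n cos(ω_n t) + B_n sin(ω_n t)] sin(ns), ω_n = 2n. From ICs: A_1=1.
So u(s,t) = sin(s)cos(2t), and w(s,t) = exp(-t)u(s,t).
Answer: w(s, t) = exp(-t)sin(s)cos(2t)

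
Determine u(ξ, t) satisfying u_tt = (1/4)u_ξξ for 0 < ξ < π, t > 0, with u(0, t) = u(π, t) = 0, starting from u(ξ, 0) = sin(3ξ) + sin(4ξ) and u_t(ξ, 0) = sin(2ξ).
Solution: Using separation of variables u = X(ξ)T(t):
Eigenfunctions: sin(nξ), n = 1, 2, 3, ...
General solution: u(ξ, t) = Σ [A_n cos(n t/2) + B_n sin(n t/2)] sin(nξ)
From u(ξ,0) = sin(3ξ) + sin(4ξ): A_3=1, A_4=1. From u_t(ξ,0) = sin(2ξ), using u_t(ξ,0) = Σ ω_n B_n sin(nξ) with ω_n = n/2: B_2 = 1/1 = 1.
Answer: u(ξ, t) = sin(t)sin(2ξ) + sin(3ξ)cos(3t/2) + sin(4ξ)cos(2t)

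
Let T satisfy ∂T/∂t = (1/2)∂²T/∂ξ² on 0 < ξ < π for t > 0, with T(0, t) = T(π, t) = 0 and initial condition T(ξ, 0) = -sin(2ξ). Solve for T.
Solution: Separating variables: T = Σ c_n exp(-n²t/2) sin(nξ). From T(ξ,0) = -sin(2ξ): c_2=-1.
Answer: T(ξ, t) = -exp(-2t)sin(2ξ)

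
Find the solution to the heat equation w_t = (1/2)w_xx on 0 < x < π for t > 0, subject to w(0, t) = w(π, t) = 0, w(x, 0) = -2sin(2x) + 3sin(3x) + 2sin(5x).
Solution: Using separation of variables w = X(x)T(t):
Eigenfunctions: sin(nx), n = 1, 2, 3, ...
General solution: w(x, t) = Σ c_n sin(nx) exp(-n² t/2)
Matching w(x,0) = -2sin(2x) + 3sin(3x) + 2sin(5x) term by term: c_2=-2, c_3=3, c_5=2.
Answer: w(x, t) = -2exp(-2t)sin(2x) + 3exp(-9t/2)sin(3x) + 2exp(-25t/2)sin(5x)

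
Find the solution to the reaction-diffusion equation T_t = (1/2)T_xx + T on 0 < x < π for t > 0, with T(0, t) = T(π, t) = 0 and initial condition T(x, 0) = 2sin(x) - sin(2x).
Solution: Substitute T = exp(t)u, i.e. u = exp(-t)T.
By the product rule, T_t = exp(t)(u_t + u), T_xx = exp(t)u_xx.
Substituting into the PDE and dividing by exp(t): u_t + u = (1/2)u_xx + u.
The lower-order terms cancel, leaving the standard heat equation u_t = (1/2)u_xx.
Initial data for u: u(x,0) = T(x,0) = 2sin(x) - sin(2x). The boundary conditions carry over: u(0,t) = u(π,t) = 0.
Solve for u:
  Using separation of variables u = X(x)G(t):
  Eigenfunctions: sin(nx), n = 1, 2, 3, ...
  General solution: u(x, t) = Σ c_n sin(nx) exp(-n² t/2)
  Matching u(x,0) = 2sin(x) - sin(2x) term by term: c_1=2, c_2=-1.
Hence u(x,t) = -exp(-2t)sin(2x) + 2exp(-t/2)sin(x).
Transform back: T(x,t) = exp(t)u(x,t).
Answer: T(x, t) = 2exp(t/2)sin(x) - exp(-t)sin(2x)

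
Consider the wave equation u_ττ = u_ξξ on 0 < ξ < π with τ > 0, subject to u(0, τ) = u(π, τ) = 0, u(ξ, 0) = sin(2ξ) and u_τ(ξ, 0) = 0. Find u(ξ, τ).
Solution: Separating variables: u = Σ [A_n cos(ω_n τ) + B_n sin(ω_n τ)] sin(nξ), ω_n = n. From ICs: A_2=1.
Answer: u(ξ, τ) = sin(2ξ)cos(2τ)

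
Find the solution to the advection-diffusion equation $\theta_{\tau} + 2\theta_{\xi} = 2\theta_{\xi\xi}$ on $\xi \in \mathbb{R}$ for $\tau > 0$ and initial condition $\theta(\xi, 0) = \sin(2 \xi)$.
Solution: Change to a moving frame: let $\eta = \xi - 2\tau$, $\sigma = \tau$ and write $\theta(\xi,\tau) = u(\eta,\sigma)$.
By the chain rule $\theta_{\tau} = u_{\sigma} - 2u_{\eta}$, $\theta_{\xi} = u_{\eta}$, $\theta_{\xi\xi} = u_{\eta\eta}$.
Then $\theta_{\tau} + 2\theta_{\xi} = u_{\sigma}$: the advection term cancels and the PDE becomes the heat equation $u_{\sigma} = 2u_{\eta\eta}$ on $\eta \in \mathbb{R}$.
Initial data: $u(\eta,0) = \theta(\eta,0) = \sin(2 \eta)$.
On $\eta \in \mathbb{R}$ each mode satisfies $(\sin(n\eta))'' = -n^2 \sin(n\eta)$, so $e^{-2n^2\sigma} \sin(n\eta)$ solves the heat equation; by superposition $u(\eta,\sigma) = \sum c_n e^{-2n^2\sigma} \sin(n\eta)$.
Reading off the coefficients: $c_2=1$, so $u(\eta,\sigma) = e^{-8 \sigma} \sin(2 \eta)$.
Substituting back $\eta = \xi - 2\tau$, $\sigma = \tau$: $\theta(\xi,\tau) = u(\xi - 2\tau, \tau)$.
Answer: $\theta(\xi, \tau) = - e^{-8 \tau} \sin(4 \tau - 2 \xi)$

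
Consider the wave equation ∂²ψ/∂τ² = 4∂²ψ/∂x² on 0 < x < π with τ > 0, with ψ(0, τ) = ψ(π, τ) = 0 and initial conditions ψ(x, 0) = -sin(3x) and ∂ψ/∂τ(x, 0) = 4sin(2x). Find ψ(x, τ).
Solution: Separating variables: ψ = Σ [A_n cos(ω_n τ) + B_n sin(ω_n τ)] sin(nx), ω_n = 2n. From ICs (B_n = velocity coefficient / ω_n): A_3=-1, B_2=1.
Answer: ψ(x, τ) = sin(2x)sin(4τ) - sin(3x)cos(6τ)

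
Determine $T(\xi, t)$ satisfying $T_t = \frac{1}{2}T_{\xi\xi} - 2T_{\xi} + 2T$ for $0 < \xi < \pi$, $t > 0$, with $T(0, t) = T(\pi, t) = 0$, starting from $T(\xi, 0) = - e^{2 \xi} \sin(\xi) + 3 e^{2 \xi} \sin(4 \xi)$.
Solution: Substitute $T = e^{2\xi}u$.
Then $T_{\xi} = e^{2\xi}(u_{\xi} + 2u)$, $T_{\xi\xi} = e^{2\xi}(u_{\xi\xi} + 4u_{\xi} + 4u)$, $T_t = e^{2\xi}u_t$; substituting and dividing by $e^{2\xi}$, the lower-order terms cancel: $u_t = \frac{1}{2}u_{\xi\xi}$ (standard heat equation).
Data for $u$: $u(\xi,0) = e^{-2\xi}T(\xi,0) = - \sin(\xi) + 3 \sin(4 \xi)$. The boundary conditions carry over: $u(0,t) = u(\pi,t) = 0$.
Separating variables: $u = \sum c_n e^{-n^2t/2} \sin(n\xi)$. From $u(\xi,0) = - \sin(\xi) + 3 \sin(4 \xi)$: $c_1=-1, c_4=3$.
So $u(\xi,t) = 3 e^{-8 t} \sin(4 \xi) - e^{-t/2} \sin(\xi)$, and $T(\xi,t) = e^{2\xi}u(\xi,t)$.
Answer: $T(\xi, t) = 3 e^{2 \xi} e^{-8 t} \sin(4 \xi) -  e^{2 \xi} e^{-t/2} \sin(\xi)$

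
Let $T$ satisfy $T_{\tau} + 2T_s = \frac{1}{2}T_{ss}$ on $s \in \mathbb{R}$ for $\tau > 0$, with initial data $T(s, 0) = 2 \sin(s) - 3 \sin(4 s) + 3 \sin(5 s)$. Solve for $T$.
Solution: Change to a moving frame: let $\eta = s - 2\tau$, $\sigma = \tau$ and write $T(s,\tau) = u(\eta,\sigma)$.
By the chain rule $T_{\tau} = u_{\sigma} - 2u_{\eta}$, $T_s = u_{\eta}$, $T_{ss} = u_{\eta\eta}$.
Then $T_{\tau} + 2T_s = u_{\sigma}$: the advection term cancels and the PDE becomes the heat equation $u_{\sigma} = \frac{1}{2}u_{\eta\eta}$ on $\eta \in \mathbb{R}$.
Initial data: $u(\eta,0) = T(\eta,0) = 2 \sin(\eta) - 3 \sin(4 \eta) + 3 \sin(5 \eta)$.
On $\eta \in \mathbb{R}$ each mode satisfies $(\sin(n\eta))'' = -n^2 \sin(n\eta)$, so $e^{-n^2\sigma/2} \sin(n\eta)$ solves the heat equation; by superposition $u(\eta,\sigma) = \sum c_n e^{-n^2\sigma/2} \sin(n\eta)$.
Reading off the coefficients: $c_1=2, c_4=-3, c_5=3$, so $u(\eta,\sigma) = -3 e^{-8 \sigma} \sin(4 \eta) + 2 e^{-\sigma/2} \sin(\eta) + 3 e^{-25 \sigma/2} \sin(5 \eta)$.
Substituting back $\eta = s - 2\tau$, $\sigma = \tau$: $T(s,\tau) = u(s - 2\tau, \tau)$.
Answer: $T(s, \tau) = 3 e^{-8 \tau} \sin(8 \tau - 4 s) - 2 e^{-\tau/2} \sin(2 \tau - s) - 3 e^{-25 \tau/2} \sin(10 \tau - 5 s)$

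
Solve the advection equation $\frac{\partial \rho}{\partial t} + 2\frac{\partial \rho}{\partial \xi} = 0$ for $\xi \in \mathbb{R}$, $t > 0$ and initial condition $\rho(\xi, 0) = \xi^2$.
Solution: By characteristics ($d\xi/dt = 2$), $\rho(\xi,t) = f(\xi - 2t)$ with $f = \rho( \cdot , 0)$.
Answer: $\rho(\xi, t) = \xi^2 - 4 \xi t + 4 t^2$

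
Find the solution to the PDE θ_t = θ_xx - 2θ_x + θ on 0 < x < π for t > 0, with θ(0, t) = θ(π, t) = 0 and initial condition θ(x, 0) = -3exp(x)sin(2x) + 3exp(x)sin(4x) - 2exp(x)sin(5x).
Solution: Substitute θ = exp(x)u, i.e. u = exp(-x)θ.
By the product rule, θ_x = exp(x)(u_x + u), θ_xx = exp(x)(u_xx + 2u_x + u), θ_t = exp(x)u_t.
Substituting into the PDE and dividing by exp(x): u_t = (u_xx + 2u_x + u) - 2(u_x + u) + u.
The lower-order terms cancel, leaving the standard heat equation u_t = u_xx.
Initial data for u: u(x,0) = exp(-x)θ(x,0) = -3sin(2x) + 3sin(4x) - 2sin(5x). The boundary conditions carry over: u(0,t) = u(π,t) = 0.
Solve for u:
  Using separation of variables u = X(x)G(t):
  Eigenfunctions: sin(nx), n = 1, 2, 3, ...
  General solution: u(x, t) = Σ c_n sin(nx) exp(-n² t)
  Matching u(x,0) = -3sin(2x) + 3sin(4x) - 2sin(5x) term by term: c_2=-3, c_4=3, c_5=-2.
Hence u(x,t) = -3exp(-4t)sin(2x) + 3exp(-16t)sin(4x) - 2exp(-25t)sin(5x).
Transform back: θ(x,t) = exp(x)u(x,t).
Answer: θ(x, t) = -3exp(-4t)exp(x)sin(2x) + 3exp(-16t)exp(x)sin(4x) - 2exp(-25t)exp(x)sin(5x)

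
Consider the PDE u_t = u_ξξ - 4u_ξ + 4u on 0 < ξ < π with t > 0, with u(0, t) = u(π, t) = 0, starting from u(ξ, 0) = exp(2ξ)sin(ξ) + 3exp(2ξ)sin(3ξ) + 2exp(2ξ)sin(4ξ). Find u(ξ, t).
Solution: Substitute u = exp(2ξ)w.
Then u_ξ = exp(2ξ)(w_ξ + 2w), u_ξξ = exp(2ξ)(w_ξξ + 4w_ξ + 4w), u_t = exp(2ξ)w_t; substituting and dividing by exp(2ξ), the lower-order terms cancel: w_t = w_ξξ (standard heat equation).
Data for w: w(ξ,0) = exp(-2ξ)u(ξ,0) = sin(ξ) + 3sin(3ξ) + 2sin(4ξ). The boundary conditions carry over: w(0,t) = w(π,t) = 0.
Separating variables: w = Σ c_n exp(-n²t) sin(nξ). From w(ξ,0) = sin(ξ) + 3sin(3ξ) + 2sin(4ξ): c_1=1, c_3=3, c_4=2.
So w(ξ,t) = exp(-t)sin(ξ) + 3exp(-9t)sin(3ξ) + 2exp(-16t)sin(4ξ), and u(ξ,t) = exp(2ξ)w(ξ,t).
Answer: u(ξ, t) = exp(-t)exp(2ξ)sin(ξ) + 3exp(-9t)exp(2ξ)sin(3ξ) + 2exp(-16t)exp(2ξ)sin(4ξ)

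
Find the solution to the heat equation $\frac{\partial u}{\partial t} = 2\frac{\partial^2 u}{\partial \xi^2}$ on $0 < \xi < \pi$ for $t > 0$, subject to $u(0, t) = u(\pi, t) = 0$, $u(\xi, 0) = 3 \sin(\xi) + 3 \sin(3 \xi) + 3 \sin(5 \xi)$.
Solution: Using separation of variables $u = X(\xi)T(t)$:
Eigenfunctions: $\sin(n\xi)$, $n = 1, 2, 3, \ldots$
General solution: $u(\xi, t) = \sum c_n \sin(n\xi) e^{-2n^2 t}$
Matching $u(\xi,0) = 3 \sin(\xi) + 3 \sin(3 \xi) + 3 \sin(5 \xi)$ term by term: $c_1=3, c_3=3, c_5=3$.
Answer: $u(\xi, t) = 3 e^{-2 t} \sin(\xi) + 3 e^{-18 t} \sin(3 \xi) + 3 e^{-50 t} \sin(5 \xi)$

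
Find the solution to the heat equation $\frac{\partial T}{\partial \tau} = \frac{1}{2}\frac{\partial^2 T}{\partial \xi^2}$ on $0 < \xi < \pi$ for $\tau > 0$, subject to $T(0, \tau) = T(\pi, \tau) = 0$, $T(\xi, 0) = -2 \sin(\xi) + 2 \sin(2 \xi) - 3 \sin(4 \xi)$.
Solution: Separating variables: $T = \sum c_n e^{-n^2\tau/2} \sin(n\xi)$. From $T(\xi,0) = -2 \sin(\xi) + 2 \sin(2 \xi) - 3 \sin(4 \xi)$: $c_1=-2, c_2=2, c_4=-3$.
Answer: $T(\xi, \tau) = 2 e^{-2 \tau} \sin(2 \xi) - 3 e^{-8 \tau} \sin(4 \xi) - 2 e^{-\tau/2} \sin(\xi)$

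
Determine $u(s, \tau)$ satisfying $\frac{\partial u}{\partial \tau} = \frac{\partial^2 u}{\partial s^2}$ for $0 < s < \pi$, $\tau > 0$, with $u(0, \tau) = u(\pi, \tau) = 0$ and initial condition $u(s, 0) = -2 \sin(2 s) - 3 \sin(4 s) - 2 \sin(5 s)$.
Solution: Separating variables: $u = \sum c_n e^{-n^2\tau} \sin(ns)$. From $u(s,0) = -2 \sin(2 s) - 3 \sin(4 s) - 2 \sin(5 s)$: $c_2=-2, c_4=-3, c_5=-2$.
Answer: $u(s, \tau) = -2 e^{-4 \tau} \sin(2 s) - 3 e^{-16 \tau} \sin(4 s) - 2 e^{-25 \tau} \sin(5 s)$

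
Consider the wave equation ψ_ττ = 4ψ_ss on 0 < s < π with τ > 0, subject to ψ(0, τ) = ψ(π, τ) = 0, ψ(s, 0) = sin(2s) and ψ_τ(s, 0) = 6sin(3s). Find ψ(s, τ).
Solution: Using separation of variables ψ = X(s)T(τ):
Eigenfunctions: sin(ns), n = 1, 2, 3, ...
General solution: ψ(s, τ) = Σ [A_n cos(2n τ) + B_n sin(2n τ)] sin(ns)
From ψ(s,0) = sin(2s): A_2=1. From ψ_τ(s,0) = 6sin(3s), using ψ_τ(s,0) = Σ ω_n B_n sin(ns) with ω_n = 2n: B_3 = 6/6 = 1.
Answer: ψ(s, τ) = sin(2s)cos(4τ) + sin(3s)sin(6τ)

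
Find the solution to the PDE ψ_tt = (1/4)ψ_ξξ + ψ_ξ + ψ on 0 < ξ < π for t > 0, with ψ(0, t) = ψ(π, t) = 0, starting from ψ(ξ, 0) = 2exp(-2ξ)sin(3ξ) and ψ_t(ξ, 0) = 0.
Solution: Substitute ψ = exp(-2ξ)u.
Then ψ_ξ = exp(-2ξ)(u_ξ - 2u), ψ_ξξ = exp(-2ξ)(u_ξξ - 4u_ξ + 4u), ψ_tt = exp(-2ξ)u_tt; substituting and dividing by exp(-2ξ), the lower-order terms cancel: u_tt = (1/4)u_ξξ (standard wave equation).
Data for u: u(ξ,0) = exp(2ξ)ψ(ξ,0) = 2sin(3ξ); u_t(ξ,0) = exp(2ξ)ψ_t(ξ,0) = 0. The boundary conditions carry over: u(0,t) = u(π,t) = 0.
Separating variables: u = Σ [A_n cos(ω_n t) + B_n sin(ω_n t)] sin(nξ), ω_n = n/2. From ICs: A_3=2.
So u(ξ,t) = 2sin(3ξ)cos(3t/2), and ψ(ξ,t) = exp(-2ξ)u(ξ,t).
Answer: ψ(ξ, t) = 2exp(-2ξ)sin(3ξ)cos(3t/2)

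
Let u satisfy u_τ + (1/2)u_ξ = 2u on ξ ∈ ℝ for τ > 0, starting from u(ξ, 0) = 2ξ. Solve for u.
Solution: Substitute u = exp(2τ)w.
Then u_τ = exp(2τ)(w_τ + 2w), u_ξ = exp(2τ)w_ξ; substituting and dividing by exp(2τ), the lower-order terms cancel: w_τ + (1/2)w_ξ = 0 (standard advection equation).
Data for w: w(ξ,0) = u(ξ,0) = 2ξ.
By characteristics (dξ/dτ = 1/2), w(ξ,τ) = f(ξ - (1/2)τ) with f = w(·, 0).
So w(ξ,τ) = 2ξ - τ, and u(ξ,τ) = exp(2τ)w(ξ,τ).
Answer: u(ξ, τ) = 2ξexp(2τ) - τexp(2τ)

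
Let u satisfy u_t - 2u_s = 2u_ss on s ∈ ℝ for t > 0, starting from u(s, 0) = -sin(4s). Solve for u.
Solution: Change to a moving frame: let η = s + 2t, σ = t and write u(s,t) = w(η,σ).
By the chain rule u_t = w_σ + 2w_η, u_s = w_η, u_ss = w_ηη.
Then u_t - 2u_s = w_σ: the advection term cancels and the PDE becomes the heat equation w_σ = 2w_ηη on η ∈ ℝ.
Initial data: w(η,0) = u(η,0) = -sin(4η).
On η ∈ ℝ each mode satisfies (sin(nη))″ = -n² sin(nη), so exp(-2n²σ) sin(nη) solves the heat equation; by superposition w(η,σ) = Σ c_n exp(-2n²σ) sin(nη).
Reading off the coefficients: c_4=-1, so w(η,σ) = -exp(-32σ)sin(4η).
Substituting back η = s + 2t, σ = t: u(s,t) = w(s + 2t, t).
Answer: u(s, t) = -exp(-32t)sin(4s + 8t)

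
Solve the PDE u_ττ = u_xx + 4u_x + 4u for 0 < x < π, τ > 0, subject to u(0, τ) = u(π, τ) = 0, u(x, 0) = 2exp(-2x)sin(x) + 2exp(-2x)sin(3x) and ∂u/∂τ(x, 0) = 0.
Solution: Substitute u = exp(-2x)w, i.e. w = exp(2x)u.
By the product rule, u_x = exp(-2x)(w_x - 2w), u_xx = exp(-2x)(w_xx - 4w_x + 4w), u_ττ = exp(-2x)w_ττ.
Substituting into the PDE and dividing by exp(-2x): w_ττ = (w_xx - 4w_x + 4w) + 4(w_x - 2w) + 4w.
The lower-order terms cancel, leaving the standard wave equation w_ττ = w_xx.
Initial data for w: w(x,0) = exp(2x)u(x,0) = 2sin(x) + 2sin(3x); w_τ(x,0) = exp(2x)u_τ(x,0) = 0. The boundary conditions carry over: w(0,τ) = w(π,τ) = 0.
Solve for w:
  Using separation of variables w = X(x)T(τ):
  Eigenfunctions: sin(nx), n = 1, 2, 3, ...
  General solution: w(x, τ) = Σ [A_n cos(n τ) + B_n sin(n τ)] sin(nx)
  From w(x,0) = 2sin(x) + 2sin(3x): A_1=2, A_3=2. From w_τ(x,0) = 0: all B_n = 0.
Hence w(x,τ) = 2sin(x)cos(τ) + 2sin(3x)cos(3τ).
Transform back: u(x,τ) = exp(-2x)w(x,τ).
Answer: u(x, τ) = 2exp(-2x)sin(x)cos(τ) + 2exp(-2x)sin(3x)cos(3τ)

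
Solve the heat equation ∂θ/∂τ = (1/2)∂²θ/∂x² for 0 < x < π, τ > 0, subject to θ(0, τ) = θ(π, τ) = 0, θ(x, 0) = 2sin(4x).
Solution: Separating variables: θ = Σ c_n exp(-n²τ/2) sin(nx). From θ(x,0) = 2sin(4x): c_4=2.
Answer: θ(x, τ) = 2exp(-8τ)sin(4x)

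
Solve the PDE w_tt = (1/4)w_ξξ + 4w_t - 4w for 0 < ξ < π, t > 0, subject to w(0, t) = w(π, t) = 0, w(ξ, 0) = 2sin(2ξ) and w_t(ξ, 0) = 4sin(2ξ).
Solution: Substitute w = exp(2t)u.
Then w_t = exp(2t)(u_t + 2u), w_tt = exp(2t)(u_tt + 4u_t + 4u), w_ξξ = exp(2t)u_ξξ; substituting and dividing by exp(2t), the lower-order terms cancel: u_tt = (1/4)u_ξξ (standard wave equation).
Data for u: u(ξ,0) = w(ξ,0) = 2sin(2ξ); u_t(ξ,0) = w_t(ξ,0) - 2w(ξ,0) = 0. The boundary conditions carry over: u(0,t) = u(π,t) = 0.
Separating variables: u = Σ [A_n cos(ω_n t) + B_n sin(ω_n t)] sin(nξ), ω_n = n/2. From ICs: A_2=2.
So u(ξ,t) = 2sin(2ξ)cos(t), and w(ξ,t) = exp(2t)u(ξ,t).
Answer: w(ξ, t) = 2exp(2t)sin(2ξ)cos(t)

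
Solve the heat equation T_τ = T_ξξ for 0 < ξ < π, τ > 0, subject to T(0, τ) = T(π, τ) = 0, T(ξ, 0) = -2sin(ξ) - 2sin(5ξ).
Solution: Using separation of variables T = X(ξ)G(τ):
Eigenfunctions: sin(nξ), n = 1, 2, 3, ...
General solution: T(ξ, τ) = Σ c_n sin(nξ) exp(-n² τ)
Matching T(ξ,0) = -2sin(ξ) - 2sin(5ξ) term by term: c_1=-2, c_5=-2.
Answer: T(ξ, τ) = -2exp(-τ)sin(ξ) - 2exp(-25τ)sin(5ξ)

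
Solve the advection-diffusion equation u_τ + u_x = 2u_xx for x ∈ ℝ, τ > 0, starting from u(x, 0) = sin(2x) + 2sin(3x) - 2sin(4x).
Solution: Moving frame: η = x - τ, σ = τ, u = w(η,σ), so u_τ = w_σ - w_η and u_xx = w_ηη.
Hence u_τ + u_x = w_σ and the PDE becomes the heat equation w_σ = 2w_ηη on η ∈ ℝ.
Initial data: w(η,0) = u(η,0) = sin(2η) + 2sin(3η) - 2sin(4η). Each mode sin(nη) decays as exp(-2n²σ) on ℝ, so w(η,σ) = Σ c_n exp(-2n²σ) sin(nη) with c_2=1, c_3=2, c_4=-2: w(η,σ) = exp(-8σ)sin(2η) + 2exp(-18σ)sin(3η) - 2exp(-32σ)sin(4η).
Substituting back: u(x,τ) = w(x - τ, τ).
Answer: u(x, τ) = exp(-8τ)sin(2x - 2τ) + 2exp(-18τ)sin(3x - 3τ) - 2exp(-32τ)sin(4x - 4τ)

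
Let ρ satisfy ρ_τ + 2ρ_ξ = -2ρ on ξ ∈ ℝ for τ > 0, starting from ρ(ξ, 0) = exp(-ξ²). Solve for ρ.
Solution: Substitute ρ = exp(-2τ)u, i.e. u = exp(2τ)ρ.
By the product rule, ρ_τ = exp(-2τ)(u_τ - 2u), ρ_ξ = exp(-2τ)u_ξ.
Substituting into the PDE and dividing by exp(-2τ): u_τ - 2u + 2u_ξ = -2u.
The lower-order terms cancel, leaving the standard advection equation u_τ + 2u_ξ = 0.
Initial data for u: u(ξ,0) = ρ(ξ,0) = exp(-ξ²).
Solve for u:
  By method of characteristics (waves move right with speed 2):
  Along characteristics ξ - 2τ = const, u is constant, so u(ξ,τ) = f(ξ - 2τ) with f = u(·, 0).
Hence u(ξ,τ) = exp(-(ξ - 2τ)²).
Transform back: ρ(ξ,τ) = exp(-2τ)u(ξ,τ).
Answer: ρ(ξ, τ) = exp(-2τ)exp(-(ξ - 2τ)²)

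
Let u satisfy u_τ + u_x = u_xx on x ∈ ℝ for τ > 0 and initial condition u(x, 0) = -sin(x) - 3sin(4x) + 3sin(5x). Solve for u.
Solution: Change to a moving frame: let η = x - τ, σ = τ and write u(x,τ) = w(η,σ).
By the chain rule u_τ = w_σ - w_η, u_x = w_η, u_xx = w_ηη.
Then u_τ + u_x = w_σ: the advection term cancels and the PDE becomes the heat equation w_σ = w_ηη on η ∈ ℝ.
Initial data: w(η,0) = u(η,0) = -sin(η) - 3sin(4η) + 3sin(5η).
On η ∈ ℝ each mode satisfies (sin(nη))″ = -n² sin(nη), so exp(-n²σ) sin(nη) solves the heat equation; by superposition w(η,σ) = Σ c_n exp(-n²σ) sin(nη).
Reading off the coefficients: c_1=-1, c_4=-3, c_5=3, so w(η,σ) = -exp(-σ)sin(η) - 3exp(-16σ)sin(4η) + 3exp(-25σ)sin(5η).
Substituting back η = x - τ, σ = τ: u(x,τ) = w(x - τ, τ).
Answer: u(x, τ) = -exp(-τ)sin(x - τ) - 3exp(-16τ)sin(4x - 4τ) + 3exp(-25τ)sin(5x - 5τ)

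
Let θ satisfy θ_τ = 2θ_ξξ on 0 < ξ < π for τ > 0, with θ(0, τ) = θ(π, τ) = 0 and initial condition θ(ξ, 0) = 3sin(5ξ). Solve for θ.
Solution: Separating variables: θ = Σ c_n exp(-2n²τ) sin(nξ). From θ(ξ,0) = 3sin(5ξ): c_5=3.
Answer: θ(ξ, τ) = 3exp(-50τ)sin(5ξ)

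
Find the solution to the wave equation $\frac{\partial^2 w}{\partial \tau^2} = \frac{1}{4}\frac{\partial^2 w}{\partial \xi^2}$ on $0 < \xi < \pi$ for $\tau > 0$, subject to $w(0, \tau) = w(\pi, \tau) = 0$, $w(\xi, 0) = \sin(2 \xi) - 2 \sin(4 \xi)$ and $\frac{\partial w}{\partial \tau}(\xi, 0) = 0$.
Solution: Using separation of variables $w = X(\xi)T(\tau)$:
Eigenfunctions: $\sin(n\xi)$, $n = 1, 2, 3, \ldots$
General solution: $w(\xi, \tau) = \sum [A_n \cos(n \tau/2) + B_n \sin(n \tau/2)] \sin(n\xi)$
From $w(\xi,0) = \sin(2 \xi) - 2 \sin(4 \xi)$: $A_2=1, A_4=-2$. From $w_{\tau}(\xi,0) = 0$: all $B_n = 0$.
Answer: $w(\xi, \tau) = \sin(2 \xi) \cos(\tau) - 2 \sin(4 \xi) \cos(2 \tau)$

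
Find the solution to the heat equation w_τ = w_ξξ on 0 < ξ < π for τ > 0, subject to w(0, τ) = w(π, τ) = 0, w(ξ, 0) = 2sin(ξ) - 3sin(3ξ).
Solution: Separating variables: w = Σ c_n exp(-n²τ) sin(nξ). From w(ξ,0) = 2sin(ξ) - 3sin(3ξ): c_1=2, c_3=-3.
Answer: w(ξ, τ) = 2exp(-τ)sin(ξ) - 3exp(-9τ)sin(3ξ)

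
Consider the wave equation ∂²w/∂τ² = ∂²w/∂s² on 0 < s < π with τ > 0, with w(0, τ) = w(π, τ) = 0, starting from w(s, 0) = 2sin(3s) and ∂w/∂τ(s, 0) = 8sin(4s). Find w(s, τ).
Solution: Using separation of variables w = X(s)T(τ):
Eigenfunctions: sin(ns), n = 1, 2, 3, ...
General solution: w(s, τ) = Σ [A_n cos(n τ) + B_n sin(n τ)] sin(ns)
From w(s,0) = 2sin(3s): A_3=2. From w_τ(s,0) = 8sin(4s), using w_τ(s,0) = Σ ω_n B_n sin(ns) with ω_n = n: B_4 = 8/4 = 2.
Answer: w(s, τ) = 2sin(3s)cos(3τ) + 2sin(4s)sin(4τ)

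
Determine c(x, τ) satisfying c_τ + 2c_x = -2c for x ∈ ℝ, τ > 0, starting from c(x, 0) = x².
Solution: Substitute c = exp(-2τ)u, i.e. u = exp(2τ)c.
By the product rule, c_τ = exp(-2τ)(u_τ - 2u), c_x = exp(-2τ)u_x.
Substituting into the PDE and dividing by exp(-2τ): u_τ - 2u + 2u_x = -2u.
The lower-order terms cancel, leaving the standard advection equation u_τ + 2u_x = 0.
Initial data for u: u(x,0) = c(x,0) = x².
Solve for u:
  By method of characteristics (waves move right with speed 2):
  Along characteristics x - 2τ = const, u is constant, so u(x,τ) = f(x - 2τ) with f = u(·, 0).
Hence u(x,τ) = x² - 4xτ + 4τ².
Transform back: c(x,τ) = exp(-2τ)u(x,τ).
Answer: c(x, τ) = x²exp(-2τ) - 4xτexp(-2τ) + 4τ²exp(-2τ)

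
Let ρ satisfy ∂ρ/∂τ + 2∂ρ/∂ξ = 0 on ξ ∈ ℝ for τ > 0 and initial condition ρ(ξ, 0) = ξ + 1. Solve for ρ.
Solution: By method of characteristics (waves move right with speed 2):
Along characteristics ξ - 2τ = const, ρ is constant, so ρ(ξ,τ) = f(ξ - 2τ) with f = ρ(·, 0).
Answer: ρ(ξ, τ) = ξ - 2τ + 1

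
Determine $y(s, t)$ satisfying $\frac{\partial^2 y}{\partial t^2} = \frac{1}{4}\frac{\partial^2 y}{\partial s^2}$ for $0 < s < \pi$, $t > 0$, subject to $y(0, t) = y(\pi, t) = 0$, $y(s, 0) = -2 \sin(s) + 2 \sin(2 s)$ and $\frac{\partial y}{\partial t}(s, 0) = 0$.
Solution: Separating variables: $y = \sum [A_n \cos(\omega_n t) + B_n \sin(\omega_n t)] \sin(ns)$, $\omega_n = n/2$. From ICs: $A_1=-2, A_2=2$.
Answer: $y(s, t) = -2 \sin(s) \cos(t/2) + 2 \sin(2 s) \cos(t)$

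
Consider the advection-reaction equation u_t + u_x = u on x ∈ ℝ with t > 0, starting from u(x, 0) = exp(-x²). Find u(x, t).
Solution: Substitute u = exp(t)w, i.e. w = exp(-t)u.
By the product rule, u_t = exp(t)(w_t + w), u_x = exp(t)w_x.
Substituting into the PDE and dividing by exp(t): w_t + w + w_x = w.
The lower-order terms cancel, leaving the standard advection equation w_t + w_x = 0.
Initial data for w: w(x,0) = u(x,0) = exp(-x²).
Solve for w:
  By method of characteristics (waves move right with speed 1):
  Along characteristics x - t = const, w is constant, so w(x,t) = f(x - t) with f = w(·, 0).
Hence w(x,t) = exp(-(-t + x)²).
Transform back: u(x,t) = exp(t)w(x,t).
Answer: u(x, t) = exp(t)exp(-(-t + x)²)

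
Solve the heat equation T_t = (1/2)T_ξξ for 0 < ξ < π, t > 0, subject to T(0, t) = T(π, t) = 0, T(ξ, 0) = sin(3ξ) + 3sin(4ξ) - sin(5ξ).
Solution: Separating variables: T = Σ c_n exp(-n²t/2) sin(nξ). From T(ξ,0) = sin(3ξ) + 3sin(4ξ) - sin(5ξ): c_3=1, c_4=3, c_5=-1.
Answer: T(ξ, t) = 3exp(-8t)sin(4ξ) + exp(-9t/2)sin(3ξ) - exp(-25t/2)sin(5ξ)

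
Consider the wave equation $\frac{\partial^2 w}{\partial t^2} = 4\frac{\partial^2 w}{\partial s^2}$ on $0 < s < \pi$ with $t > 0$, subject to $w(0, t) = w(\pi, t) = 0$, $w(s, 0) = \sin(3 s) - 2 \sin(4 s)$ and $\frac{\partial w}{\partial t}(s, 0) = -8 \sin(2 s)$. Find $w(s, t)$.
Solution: Separating variables: $w = \sum [A_n \cos(\omega_n t) + B_n \sin(\omega_n t)] \sin(ns)$, $\omega_n = 2n$. From ICs ($B_n$ = velocity coefficient / $\omega_n$): $A_3=1, A_4=-2, B_2=-2$.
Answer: $w(s, t) = -2 \sin(2 s) \sin(4 t) + \sin(3 s) \cos(6 t) - 2 \sin(4 s) \cos(8 t)$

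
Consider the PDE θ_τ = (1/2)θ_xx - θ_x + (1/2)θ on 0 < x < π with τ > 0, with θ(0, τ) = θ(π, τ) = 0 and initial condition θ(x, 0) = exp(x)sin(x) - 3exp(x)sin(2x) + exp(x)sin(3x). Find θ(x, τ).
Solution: Substitute θ = exp(x)u.
Then θ_x = exp(x)(u_x + u), θ_xx = exp(x)(u_xx + 2u_x + u), θ_τ = exp(x)u_τ; substituting and dividing by exp(x), the lower-order terms cancel: u_τ = (1/2)u_xx (standard heat equation).
Data for u: u(x,0) = exp(-x)θ(x,0) = sin(x) - 3sin(2x) + sin(3x). The boundary conditions carry over: u(0,τ) = u(π,τ) = 0.
Separating variables: u = Σ c_n exp(-n²τ/2) sin(nx). From u(x,0) = sin(x) - 3sin(2x) + sin(3x): c_1=1, c_2=-3, c_3=1.
So u(x,τ) = -3exp(-2τ)sin(2x) + exp(-τ/2)sin(x) + exp(-9τ/2)sin(3x), and θ(x,τ) = exp(x)u(x,τ).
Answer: θ(x, τ) = -3exp(x)exp(-2τ)sin(2x) + exp(x)exp(-τ/2)sin(x) + exp(x)exp(-9τ/2)sin(3x)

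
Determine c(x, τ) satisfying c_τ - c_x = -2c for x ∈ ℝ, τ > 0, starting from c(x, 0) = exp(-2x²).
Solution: Substitute c = exp(-2τ)u.
Then c_τ = exp(-2τ)(u_τ - 2u), c_x = exp(-2τ)u_x; substituting and dividing by exp(-2τ), the lower-order terms cancel: u_τ - u_x = 0 (standard advection equation).
Data for u: u(x,0) = c(x,0) = exp(-2x²).
By characteristics (dx/dτ = -1), u(x,τ) = f(x + τ) with f = u(·, 0).
So u(x,τ) = exp(-2(x + τ)²), and c(x,τ) = exp(-2τ)u(x,τ).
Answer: c(x, τ) = exp(-2τ)exp(-2(x + τ)²)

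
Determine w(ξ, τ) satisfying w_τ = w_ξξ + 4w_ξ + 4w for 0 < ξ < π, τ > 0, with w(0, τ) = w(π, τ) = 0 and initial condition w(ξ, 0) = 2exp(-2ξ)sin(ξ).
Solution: Substitute w = exp(-2ξ)u, i.e. u = exp(2ξ)w.
By the product rule, w_ξ = exp(-2ξ)(u_ξ - 2u), w_ξξ = exp(-2ξ)(u_ξξ - 4u_ξ + 4u), w_τ = exp(-2ξ)u_τ.
Substituting into the PDE and dividing by exp(-2ξ): u_τ = (u_ξξ - 4u_ξ + 4u) + 4(u_ξ - 2u) + 4u.
The lower-order terms cancel, leaving the standard heat equation u_τ = u_ξξ.
Initial data for u: u(ξ,0) = exp(2ξ)w(ξ,0) = 2sin(ξ). The boundary conditions carry over: u(0,τ) = u(π,τ) = 0.
Solve for u:
  Using separation of variables u = X(ξ)T(τ):
  Eigenfunctions: sin(nξ), n = 1, 2, 3, ...
  General solution: u(ξ, τ) = Σ c_n sin(nξ) exp(-n² τ)
  Matching u(ξ,0) = 2sin(ξ) term by term: c_1=2.
Hence u(ξ,τ) = 2exp(-τ)sin(ξ).
Transform back: w(ξ,τ) = exp(-2ξ)u(ξ,τ).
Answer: w(ξ, τ) = 2exp(-2ξ)exp(-τ)sin(ξ)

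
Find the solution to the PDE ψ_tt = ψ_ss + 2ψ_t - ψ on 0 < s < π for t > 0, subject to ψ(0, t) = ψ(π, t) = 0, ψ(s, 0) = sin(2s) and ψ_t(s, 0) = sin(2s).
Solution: Substitute ψ = exp(t)u, i.e. u = exp(-t)ψ.
By the product rule, ψ_t = exp(t)(u_t + u), ψ_tt = exp(t)(u_tt + 2u_t + u), ψ_ss = exp(t)u_ss.
Substituting into the PDE and dividing by exp(t): u_tt + 2u_t + u = u_ss + 2(u_t + u) - u.
The lower-order terms cancel, leaving the standard wave equation u_tt = u_ss.
Initial data for u: u(s,0) = ψ(s,0) = sin(2s); u_t(s,0) = ψ_t(s,0) - ψ(s,0) = 0. The boundary conditions carry over: u(0,t) = u(π,t) = 0.
Solve for u:
  Using separation of variables u = X(s)T(t):
  Eigenfunctions: sin(ns), n = 1, 2, 3, ...
  General solution: u(s, t) = Σ [A_n cos(n t) + B_n sin(n t)] sin(ns)
  From u(s,0) = sin(2s): A_2=1. From u_t(s,0) = 0: all B_n = 0.
Hence u(s,t) = sin(2s)cos(2t).
Transform back: ψ(s,t) = exp(t)u(s,t).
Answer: ψ(s, t) = exp(t)sin(2s)cos(2t)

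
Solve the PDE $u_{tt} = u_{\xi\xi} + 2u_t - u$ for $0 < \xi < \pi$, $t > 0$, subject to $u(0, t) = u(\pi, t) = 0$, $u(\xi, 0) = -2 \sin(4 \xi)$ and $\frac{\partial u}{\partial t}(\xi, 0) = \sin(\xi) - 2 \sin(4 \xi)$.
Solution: Substitute $u = e^{t}w$.
Then $u_t = e^{t}(w_t + w)$, $u_{tt} = e^{t}(w_{tt} + 2w_t + w)$, $u_{\xi\xi} = e^{t}w_{\xi\xi}$; substituting and dividing by $e^{t}$, the lower-order terms cancel: $w_{tt} = w_{\xi\xi}$ (standard wave equation).
Data for $w$: $w(\xi,0) = u(\xi,0) = -2 \sin(4 \xi)$; $w_t(\xi,0) = u_t(\xi,0) - u(\xi,0) = \sin(\xi)$. The boundary conditions carry over: $w(0,t) = w(\pi,t) = 0$.
Separating variables: $w = \sum [A_n \cos(\omega_n t) + B_n \sin(\omega_n t)] \sin(n\xi)$, $\omega_n = n$. From ICs ($B_n$ = velocity coefficient / $\omega_n$): $A_4=-2, B_1=1$.
So $w(\xi,t) = \sin(t) \sin(\xi) - 2 \sin(4 \xi) \cos(4 t)$, and $u(\xi,t) = e^{t}w(\xi,t)$.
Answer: $u(\xi, t) = e^{t} \sin(\xi) \sin(t) - 2 e^{t} \sin(4 \xi) \cos(4 t)$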